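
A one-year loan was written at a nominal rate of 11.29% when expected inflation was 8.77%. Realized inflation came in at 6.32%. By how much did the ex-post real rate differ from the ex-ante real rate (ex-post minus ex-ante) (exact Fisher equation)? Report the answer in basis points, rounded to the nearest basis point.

236 basis points

Ex-ante: (1 + 0.1129)/(1 + 0.0877) − 1 = 2.3168%
Ex-post: (1 + 0.1129)/(1 + 0.0632) − 1 = 4.6746%
Difference (ex-post − ex-ante) = 2.3578% → 236 basis points.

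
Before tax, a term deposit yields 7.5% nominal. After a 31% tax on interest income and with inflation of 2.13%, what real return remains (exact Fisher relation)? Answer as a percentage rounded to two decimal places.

2.98%

After-tax nominal return = 7.5% × (1 − 0.31) = 5.1750%.
1 + r = 1.05175 / 1.02130 = 1.029815
After-tax real rate = 1.029815 − 1 → 2.98%.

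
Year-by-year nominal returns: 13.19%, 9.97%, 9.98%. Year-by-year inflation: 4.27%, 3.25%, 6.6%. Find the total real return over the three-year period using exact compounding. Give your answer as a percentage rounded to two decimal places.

19.29%

Nominal growth factor = 1.1319 × 1.0997 × 1.0998 = 1.368977
Price-level growth factor = 1.0427 × 1.0325 × 1.0660 = 1.147643
Real growth factor = 1.368977 / 1.147643 = 1.192860
Total real return = 1.192860 − 1 → 19.29%.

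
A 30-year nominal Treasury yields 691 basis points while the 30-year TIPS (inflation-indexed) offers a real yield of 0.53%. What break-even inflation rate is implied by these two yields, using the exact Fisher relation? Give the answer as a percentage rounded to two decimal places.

6.35%

(1 + π) = (1 + i)/(1 + r) = 1.06910 / 1.00530 = 1.063464
Break-even inflation = 1.063464 − 1 → 6.35%.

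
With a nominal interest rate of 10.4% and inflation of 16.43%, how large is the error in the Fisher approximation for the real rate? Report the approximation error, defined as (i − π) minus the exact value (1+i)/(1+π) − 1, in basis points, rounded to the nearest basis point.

Approximate: r ≈ 10.400% − 16.430% = -6.0300%
Exact: (1 + 0.1040)/(1 + 0.1643) − 1 = -5.1791%
Error = -6.0300% − (-5.1791%) = -0.8509% → -85 basis points.

-85 basis points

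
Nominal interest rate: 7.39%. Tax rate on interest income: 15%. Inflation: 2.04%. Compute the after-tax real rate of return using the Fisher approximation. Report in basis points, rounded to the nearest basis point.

424 basis points

After-tax nominal return = 7.39% × (1 − 0.15) = 6.2815%.
r ≈ 6.2815% − 2.04% → 424 basis points.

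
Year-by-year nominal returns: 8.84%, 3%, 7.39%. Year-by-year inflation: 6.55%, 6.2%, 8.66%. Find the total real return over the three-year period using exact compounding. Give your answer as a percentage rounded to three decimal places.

-2.087%

Compound the nominal returns: 1.0884 × 1.0300 × 1.0739 = 1.203898.
Compound inflation: 1.0655 × 1.0620 × 1.0866 = 1.229554.
Deflate: 1.203898 / 1.229554 = 0.979134.
Total real return = 0.979134 − 1 → -2.087%.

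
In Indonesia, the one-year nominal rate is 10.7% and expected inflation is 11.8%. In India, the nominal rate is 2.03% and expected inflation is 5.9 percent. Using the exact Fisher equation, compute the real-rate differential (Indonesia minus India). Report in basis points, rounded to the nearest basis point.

Indonesia: (1 + 0.1070)/(1 + 0.1180) − 1 = -0.9839%
India: (1 + 0.0203)/(1 + 0.0590) − 1 = -3.6544%
Differential = -0.9839% − (-3.6544%) = 2.6705% → 267 basis points.

267 basis points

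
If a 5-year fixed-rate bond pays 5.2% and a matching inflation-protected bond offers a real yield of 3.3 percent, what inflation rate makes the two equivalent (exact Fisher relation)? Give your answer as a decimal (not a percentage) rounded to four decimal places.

(1 + π) = (1 + i)/(1 + r) = 1.05200 / 1.03300 = 1.018393
Break-even inflation = 1.018393 − 1 → 0.0184.

0.0184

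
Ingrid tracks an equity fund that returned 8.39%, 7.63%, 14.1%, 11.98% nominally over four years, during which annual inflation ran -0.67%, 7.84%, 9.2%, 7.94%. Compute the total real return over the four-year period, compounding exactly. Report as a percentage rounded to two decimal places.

Nominal growth factor = 1.0839 × 1.0763 × 1.1410 × 1.1198 = 1.490557
Price-level growth factor = 0.9933 × 1.0784 × 1.0920 × 1.0794 = 1.262599
Real growth factor = 1.490557 / 1.262599 = 1.180547
Total real return = 1.180547 − 1 → 18.05%.

18.05%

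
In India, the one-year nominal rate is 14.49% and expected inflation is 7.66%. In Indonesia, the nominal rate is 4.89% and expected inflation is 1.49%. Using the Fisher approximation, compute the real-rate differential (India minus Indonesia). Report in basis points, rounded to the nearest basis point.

343 basis points

India: 14.49% − 7.66% = 6.830%
Indonesia: 4.89% − 1.49% = 3.400%
Differential = 3.430% → 343 basis points.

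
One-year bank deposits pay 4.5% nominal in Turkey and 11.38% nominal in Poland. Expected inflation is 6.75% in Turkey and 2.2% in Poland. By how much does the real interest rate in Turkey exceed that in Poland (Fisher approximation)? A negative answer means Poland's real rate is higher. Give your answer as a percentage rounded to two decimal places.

-11.43%

Turkey: 4.5% − 6.75% = -2.250%
Poland: 11.38% − 2.2% = 9.180%
Differential = -11.430% → -11.43%.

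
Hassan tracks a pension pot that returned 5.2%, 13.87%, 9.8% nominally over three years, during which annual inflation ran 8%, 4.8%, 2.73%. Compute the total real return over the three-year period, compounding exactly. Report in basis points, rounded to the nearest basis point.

1312 basis points

Nominal growth factor = 1.0520 × 1.1387 × 1.0980 = 1.315308
Price-level growth factor = 1.0800 × 1.0480 × 1.0273 = 1.162739
Real growth factor = 1.315308 / 1.162739 = 1.131215
Total real return = 1.131215 − 1 → 1312 basis points.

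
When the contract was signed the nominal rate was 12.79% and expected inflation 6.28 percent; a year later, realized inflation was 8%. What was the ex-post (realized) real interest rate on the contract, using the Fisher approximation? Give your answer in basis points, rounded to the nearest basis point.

Ex-post: 12.79% − 8% = 4.790%
So the realized real rate is 479 basis points.

479 basis points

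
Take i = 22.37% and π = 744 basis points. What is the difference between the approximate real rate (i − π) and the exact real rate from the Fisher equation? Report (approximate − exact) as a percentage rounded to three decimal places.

Approximate: r ≈ 22.370% − 7.440% = 14.9300%
Exact: (1 + 0.2237)/(1 + 0.0744) − 1 = 13.8961%
Error = 14.9300% − 13.8961% = 1.0339% → 1.034%.

1.034%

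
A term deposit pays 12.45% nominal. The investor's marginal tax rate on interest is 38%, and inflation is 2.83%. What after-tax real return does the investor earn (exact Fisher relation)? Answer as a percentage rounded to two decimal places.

After-tax nominal return = 12.45% × (1 − 0.38) = 7.7190%.
1 + r = 1.07719 / 1.02830 = 1.047544
After-tax real rate = 1.047544 − 1 → 4.75%.

4.75%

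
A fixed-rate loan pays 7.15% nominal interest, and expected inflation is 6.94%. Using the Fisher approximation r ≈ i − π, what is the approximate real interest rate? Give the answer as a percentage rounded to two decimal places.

0.21%

r ≈ i − π = 7.15% − 6.94% = 0.21%.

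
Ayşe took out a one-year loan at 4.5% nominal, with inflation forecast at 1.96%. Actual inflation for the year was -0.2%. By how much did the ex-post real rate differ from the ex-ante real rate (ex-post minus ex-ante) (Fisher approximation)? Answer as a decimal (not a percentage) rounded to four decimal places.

0.0216

Ex-ante: 4.5% − 1.96% = 2.540%
Ex-post: 4.5% − (-0.2%) = 4.700%
Difference (ex-post − ex-ante) = 2.1600% → 0.0216.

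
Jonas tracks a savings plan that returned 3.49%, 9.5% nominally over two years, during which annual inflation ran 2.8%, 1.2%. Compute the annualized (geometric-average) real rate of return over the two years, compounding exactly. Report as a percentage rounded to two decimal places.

4.37%

Nominal growth factor = 1.0349 × 1.0950 = 1.13321550
Price-level growth factor = 1.0280 × 1.0120 = 1.04033600
Real growth factor = 1.13321550 / 1.04033600 = 1.08927837
Annualized real rate = 1.08927837^(1/2) − 1 = 4.3685% → 4.37%.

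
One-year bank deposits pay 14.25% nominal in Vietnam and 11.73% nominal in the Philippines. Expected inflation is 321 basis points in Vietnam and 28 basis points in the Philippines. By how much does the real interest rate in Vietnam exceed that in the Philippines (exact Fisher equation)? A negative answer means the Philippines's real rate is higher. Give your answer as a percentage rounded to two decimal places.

-0.72%

Vietnam: (1 + 0.1425)/(1 + 0.0321) − 1 = 10.6966%
The Philippines: (1 + 0.1173)/(1 + 0.0028) − 1 = 11.4180%
Differential = 10.6966% − 11.4180% = -0.7214% → -0.72%.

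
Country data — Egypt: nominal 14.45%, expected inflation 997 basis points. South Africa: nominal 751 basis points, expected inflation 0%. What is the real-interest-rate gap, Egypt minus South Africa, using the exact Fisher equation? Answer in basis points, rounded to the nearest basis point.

Egypt: (1 + 0.1445)/(1 + 0.0997) − 1 = 4.0738%
South Africa: (1 + 0.0751)/(1 + 0.0000) − 1 = 7.5100%
Differential = 4.0738% − 7.5100% = -3.4362% → -344 basis points.

-344 basis points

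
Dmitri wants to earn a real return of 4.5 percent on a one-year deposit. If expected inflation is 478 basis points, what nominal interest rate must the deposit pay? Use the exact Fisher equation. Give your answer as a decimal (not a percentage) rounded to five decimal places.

(1 + i) = (1 + r)(1 + π) = 1.04500 × 1.04780 = 1.094951
i = 1.094951 − 1, so the required nominal rate is 0.09495.

0.09495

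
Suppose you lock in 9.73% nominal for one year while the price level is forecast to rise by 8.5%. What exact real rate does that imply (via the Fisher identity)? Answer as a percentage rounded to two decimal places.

By the Fisher identity, 1 + r = (1 + i)/(1 + π).
1 + r = 1.09730 / 1.08500 = 1.011336
r = 1.011336 − 1 = 1.1336%, i.e. 1.13%.

1.13%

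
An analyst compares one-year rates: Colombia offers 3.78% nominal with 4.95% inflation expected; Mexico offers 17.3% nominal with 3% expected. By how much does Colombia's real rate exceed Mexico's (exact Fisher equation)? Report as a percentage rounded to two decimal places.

-15.00%

Colombia: (1 + 0.0378)/(1 + 0.0495) − 1 = -1.1148%
Mexico: (1 + 0.1730)/(1 + 0.0300) − 1 = 13.8835%
Differential = -1.1148% − 13.8835% = -14.9983% → -15.00%.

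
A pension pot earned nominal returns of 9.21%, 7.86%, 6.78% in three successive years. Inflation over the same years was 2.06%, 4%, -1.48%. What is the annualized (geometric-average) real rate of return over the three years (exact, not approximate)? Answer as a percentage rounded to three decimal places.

6.349%

Nominal growth factor = 1.0921 × 1.0786 × 1.0678 = 1.25780333
Price-level growth factor = 1.0206 × 1.0400 × 0.9852 = 1.04571492
Real growth factor = 1.25780333 / 1.04571492 = 1.20281666
Annualized real rate = 1.20281666^(1/3) − 1 = 6.3489% → 6.349%.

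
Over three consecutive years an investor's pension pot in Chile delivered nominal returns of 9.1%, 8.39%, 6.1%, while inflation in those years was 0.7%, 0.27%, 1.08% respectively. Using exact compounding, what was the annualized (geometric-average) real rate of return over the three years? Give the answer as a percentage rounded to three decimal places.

7.124%

Compound the nominal returns: 1.0910 × 1.0839 × 1.0610 = 1.25466953.
Compound inflation: 1.0070 × 1.0027 × 1.0108 = 1.02062386.
Deflate: 1.25466953 / 1.02062386 = 1.22931628.
Annualized real rate = 1.22931628^(1/3) − 1 = 7.1243% → 7.124%.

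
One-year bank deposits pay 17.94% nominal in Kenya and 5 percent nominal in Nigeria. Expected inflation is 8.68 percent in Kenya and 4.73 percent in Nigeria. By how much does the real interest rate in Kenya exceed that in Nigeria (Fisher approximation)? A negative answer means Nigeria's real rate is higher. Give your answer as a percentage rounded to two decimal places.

8.99%

Kenya: 17.94% − 8.68% = 9.260%
Nigeria: 5% − 4.73% = 0.270%
Differential = 8.990% → 8.99%.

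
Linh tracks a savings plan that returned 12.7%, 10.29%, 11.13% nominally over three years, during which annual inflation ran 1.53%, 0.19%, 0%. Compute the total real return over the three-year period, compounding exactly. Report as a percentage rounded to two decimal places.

Compound the nominal returns: 1.1270 × 1.1029 × 1.1113 = 1.381311.
Compound inflation: 1.0153 × 1.0019 × 1.0000 = 1.017229.
Deflate: 1.381311 / 1.017229 = 1.357915.
Total real return = 1.357915 − 1 → 35.79%.

35.79%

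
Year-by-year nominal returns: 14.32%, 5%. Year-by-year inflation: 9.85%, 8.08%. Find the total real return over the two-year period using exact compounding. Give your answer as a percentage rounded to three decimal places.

Compound the nominal returns: 1.1432 × 1.0500 = 1.2003600.
Compound inflation: 1.0985 × 1.0808 = 1.1872588.
Deflate: 1.2003600 / 1.1872588 = 1.0110348.
Total real return = 1.0110348 − 1 → 1.103%.

1.103%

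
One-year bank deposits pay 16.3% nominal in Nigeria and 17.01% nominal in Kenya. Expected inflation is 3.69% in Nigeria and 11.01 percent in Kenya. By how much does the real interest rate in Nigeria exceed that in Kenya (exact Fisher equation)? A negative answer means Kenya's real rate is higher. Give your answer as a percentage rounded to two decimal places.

Nigeria: (1 + 0.1630)/(1 + 0.0369) − 1 = 12.1612%
Kenya: (1 + 0.1701)/(1 + 0.1101) − 1 = 5.4049%
Differential = 12.1612% − 5.4049% = 6.7563% → 6.76%.

6.76%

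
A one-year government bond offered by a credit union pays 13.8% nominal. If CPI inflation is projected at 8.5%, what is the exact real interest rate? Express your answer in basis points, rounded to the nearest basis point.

By the Fisher equation, 1 + r = (1 + i)/(1 + π).
1 + r = 1.13800 / 1.08500 = 1.048848
r = 1.048848 − 1 = 4.8848%, i.e. 488 basis points.

488 basis points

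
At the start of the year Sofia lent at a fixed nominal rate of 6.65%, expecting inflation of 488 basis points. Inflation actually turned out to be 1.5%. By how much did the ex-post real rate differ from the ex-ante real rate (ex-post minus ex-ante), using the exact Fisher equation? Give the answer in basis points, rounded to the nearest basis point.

Ex-ante: (1 + 0.0665)/(1 + 0.0488) − 1 = 1.6876%
Ex-post: (1 + 0.0665)/(1 + 0.0150) − 1 = 5.0739%
Difference (ex-post − ex-ante) = 3.3862% → 339 basis points.

339 basis points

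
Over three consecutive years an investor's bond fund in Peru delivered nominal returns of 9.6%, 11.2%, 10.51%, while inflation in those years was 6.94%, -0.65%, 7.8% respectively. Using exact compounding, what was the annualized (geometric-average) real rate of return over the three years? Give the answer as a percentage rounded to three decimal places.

5.551%

Nominal growth factor = 1.0960 × 1.1120 × 1.1051 = 1.34684284
Price-level growth factor = 1.0694 × 0.9935 × 1.0780 = 1.14531991
Real growth factor = 1.34684284 / 1.14531991 = 1.17595339
Annualized real rate = 1.17595339^(1/3) − 1 = 5.5512% → 5.551%.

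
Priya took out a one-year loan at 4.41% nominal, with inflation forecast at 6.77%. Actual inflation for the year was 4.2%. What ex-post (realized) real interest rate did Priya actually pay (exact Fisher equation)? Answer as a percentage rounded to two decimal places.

0.20%

Ex-post: (1 + 0.0441)/(1 + 0.0420) − 1 = 0.2015%
So the realized real rate is 0.20%.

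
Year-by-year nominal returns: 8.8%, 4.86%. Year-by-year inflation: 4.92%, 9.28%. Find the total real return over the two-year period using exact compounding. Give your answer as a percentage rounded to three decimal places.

Compound the nominal returns: 1.0880 × 1.0486 = 1.140877.
Compound inflation: 1.0492 × 1.0928 = 1.146566.
Deflate: 1.140877 / 1.146566 = 0.995038.
Total real return = 0.995038 − 1 → -0.496%.

-0.496%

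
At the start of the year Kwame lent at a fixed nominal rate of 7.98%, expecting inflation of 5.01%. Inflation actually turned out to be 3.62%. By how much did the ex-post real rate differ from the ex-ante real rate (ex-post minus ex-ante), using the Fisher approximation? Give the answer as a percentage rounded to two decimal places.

Ex-ante: 7.98% − 5.01% = 2.970%
Ex-post: 7.98% − 3.62% = 4.360%
Difference (ex-post − ex-ante) = 1.3900% → 1.39%.

1.39%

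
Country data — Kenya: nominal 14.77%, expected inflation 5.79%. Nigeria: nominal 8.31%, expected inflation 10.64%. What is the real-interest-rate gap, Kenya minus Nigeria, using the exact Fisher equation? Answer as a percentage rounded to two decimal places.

Kenya: (1 + 0.1477)/(1 + 0.0579) − 1 = 8.4885%
Nigeria: (1 + 0.0831)/(1 + 0.1064) − 1 = -2.1059%
Differential = 8.4885% − (-2.1059%) = 10.5944% → 10.59%.

10.59%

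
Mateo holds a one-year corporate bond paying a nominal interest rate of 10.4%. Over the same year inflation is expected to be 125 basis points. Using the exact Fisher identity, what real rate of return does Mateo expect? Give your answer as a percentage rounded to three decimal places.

9.037%

1 + r = 1.10400 / 1.01250 = 1.090370
r = 1.090370 − 1 = 9.0370%, i.e. 9.037%.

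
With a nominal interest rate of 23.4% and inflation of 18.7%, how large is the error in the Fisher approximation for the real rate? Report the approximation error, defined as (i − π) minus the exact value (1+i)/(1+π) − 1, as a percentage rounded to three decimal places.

Approximate: r ≈ 23.400% − 18.700% = 4.7000%
Exact: (1 + 0.2340)/(1 + 0.1870) − 1 = 3.9596%
Error = 4.7000% − 3.9596% = 0.7404% → 0.740%.

0.740%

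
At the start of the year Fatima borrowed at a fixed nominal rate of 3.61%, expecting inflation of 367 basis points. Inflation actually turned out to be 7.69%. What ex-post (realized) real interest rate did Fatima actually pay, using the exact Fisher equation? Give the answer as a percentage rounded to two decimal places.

Ex-post: (1 + 0.0361)/(1 + 0.0769) − 1 = -3.7887%
So the realized real rate is -3.79%.

-3.79%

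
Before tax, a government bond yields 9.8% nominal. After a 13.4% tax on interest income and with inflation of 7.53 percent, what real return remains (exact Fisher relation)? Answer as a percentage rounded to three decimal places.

After-tax nominal return = 9.8% × (1 − 0.134) = 8.4868%.
1 + r = 1.084868 / 1.07530 = 1.008898
After-tax real rate = 1.008898 − 1 → 0.890%.

0.890%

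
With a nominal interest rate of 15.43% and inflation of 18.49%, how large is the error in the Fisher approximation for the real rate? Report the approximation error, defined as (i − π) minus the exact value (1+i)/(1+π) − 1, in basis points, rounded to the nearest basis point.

-48 basis points

Approximate: r ≈ 15.430% − 18.490% = -3.0600%
Exact: (1 + 0.1543)/(1 + 0.1849) − 1 = -2.5825%
Error = -3.0600% − (-2.5825%) = -0.4775% → -48 basis points.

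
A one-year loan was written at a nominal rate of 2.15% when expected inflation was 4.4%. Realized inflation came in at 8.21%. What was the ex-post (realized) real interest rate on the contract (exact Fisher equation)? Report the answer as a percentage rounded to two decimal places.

-5.60%

Ex-post: (1 + 0.0215)/(1 + 0.0821) − 1 = -5.6002%
So the realized real rate is -5.60%.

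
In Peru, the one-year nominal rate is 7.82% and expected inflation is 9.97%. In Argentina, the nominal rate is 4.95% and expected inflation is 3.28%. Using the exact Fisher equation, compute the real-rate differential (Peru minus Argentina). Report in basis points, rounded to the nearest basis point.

Peru: (1 + 0.0782)/(1 + 0.0997) − 1 = -1.9551%
Argentina: (1 + 0.0495)/(1 + 0.0328) − 1 = 1.6170%
Differential = -1.9551% − 1.6170% = -3.5720% → -357 basis points.

-357 basis points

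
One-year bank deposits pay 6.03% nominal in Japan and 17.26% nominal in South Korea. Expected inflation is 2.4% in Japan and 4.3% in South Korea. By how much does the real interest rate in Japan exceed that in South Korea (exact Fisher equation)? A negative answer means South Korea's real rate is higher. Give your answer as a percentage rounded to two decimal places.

-8.88%

Japan: (1 + 0.0603)/(1 + 0.0240) − 1 = 3.5449%
South Korea: (1 + 0.1726)/(1 + 0.0430) − 1 = 12.4257%
Differential = 3.5449% − 12.4257% = -8.8808% → -8.88%.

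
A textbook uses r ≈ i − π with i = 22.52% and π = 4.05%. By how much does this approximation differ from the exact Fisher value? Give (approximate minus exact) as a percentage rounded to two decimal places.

Approximate: r ≈ 22.520% − 4.050% = 18.4700%
Exact: (1 + 0.2252)/(1 + 0.0405) − 1 = 17.7511%
Error = 18.4700% − 17.7511% = 0.7189% → 0.72%.

0.72%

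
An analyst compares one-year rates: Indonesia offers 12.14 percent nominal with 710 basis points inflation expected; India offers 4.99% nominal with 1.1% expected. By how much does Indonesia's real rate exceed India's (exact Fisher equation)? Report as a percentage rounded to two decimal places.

0.86%

Indonesia: (1 + 0.1214)/(1 + 0.0710) − 1 = 4.7059%
India: (1 + 0.0499)/(1 + 0.0110) − 1 = 3.8477%
Differential = 4.7059% − 3.8477% = 0.8582% → 0.86%.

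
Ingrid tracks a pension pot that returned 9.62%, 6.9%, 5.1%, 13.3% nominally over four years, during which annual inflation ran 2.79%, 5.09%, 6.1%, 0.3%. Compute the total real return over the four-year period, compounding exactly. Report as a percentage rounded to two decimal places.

Nominal growth factor = 1.0962 × 1.0690 × 1.0510 × 1.1330 = 1.395405
Price-level growth factor = 1.0279 × 1.0509 × 1.0610 × 1.0030 = 1.149552
Real growth factor = 1.395405 / 1.149552 = 1.213868
Total real return = 1.213868 − 1 → 21.39%.

21.39%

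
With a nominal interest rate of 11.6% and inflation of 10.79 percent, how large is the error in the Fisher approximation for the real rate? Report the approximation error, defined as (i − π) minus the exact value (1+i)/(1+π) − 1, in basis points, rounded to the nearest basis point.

8 basis points

Approximate: r ≈ 11.600% − 10.790% = 0.8100%
Exact: (1 + 0.1160)/(1 + 0.1079) − 1 = 0.7311%
Error = 0.8100% − 0.7311% = 0.0789% → 8 basis points.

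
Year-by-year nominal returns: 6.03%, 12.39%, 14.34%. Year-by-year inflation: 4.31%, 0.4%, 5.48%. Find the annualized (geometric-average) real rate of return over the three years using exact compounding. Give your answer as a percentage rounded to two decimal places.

Compound the nominal returns: 1.0603 × 1.1239 × 1.1434 = 1.36255682.
Compound inflation: 1.0431 × 1.0040 × 1.0548 = 1.10466293.
Deflate: 1.36255682 / 1.10466293 = 1.23345935.
Annualized real rate = 1.23345935^(1/3) − 1 = 7.2445% → 7.24%.

7.24%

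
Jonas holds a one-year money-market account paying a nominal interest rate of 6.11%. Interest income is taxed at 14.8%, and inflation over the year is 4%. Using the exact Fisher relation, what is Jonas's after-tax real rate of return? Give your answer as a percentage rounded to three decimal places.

1.159%

After-tax nominal return = 6.11% × (1 − 0.148) = 5.20572%.
1 + r = 1.0520572 / 1.04000 = 1.011593
After-tax real rate = 1.011593 − 1 → 1.159%.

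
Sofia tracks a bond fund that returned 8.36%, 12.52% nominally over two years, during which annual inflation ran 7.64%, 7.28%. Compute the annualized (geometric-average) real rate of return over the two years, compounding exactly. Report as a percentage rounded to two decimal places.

2.76%

Compound the nominal returns: 1.0836 × 1.1252 = 1.219266720.
Compound inflation: 1.0764 × 1.0728 = 1.154761920.
Deflate: 1.219266720 / 1.154761920 = 1.055859826.
Annualized real rate = 1.055859826^(1/2) − 1 = 2.75504% → 2.76%.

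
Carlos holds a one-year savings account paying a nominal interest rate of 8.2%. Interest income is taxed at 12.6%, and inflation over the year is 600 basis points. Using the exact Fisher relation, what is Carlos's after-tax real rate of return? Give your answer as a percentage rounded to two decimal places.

1.10%

After-tax nominal return = 8.2% × (1 − 0.126) = 7.1668%.
1 + r = 1.071668 / 1.06000 = 1.011008
After-tax real rate = 1.011008 − 1 → 1.10%.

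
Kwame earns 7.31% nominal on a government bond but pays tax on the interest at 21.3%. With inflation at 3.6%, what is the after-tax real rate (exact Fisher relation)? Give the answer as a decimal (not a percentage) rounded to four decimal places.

After-tax nominal return = 7.31% × (1 − 0.213) = 5.75297%.
1 + r = 1.0575297 / 1.03600 = 1.020782
After-tax real rate = 1.020782 − 1 → 0.0208.

0.0208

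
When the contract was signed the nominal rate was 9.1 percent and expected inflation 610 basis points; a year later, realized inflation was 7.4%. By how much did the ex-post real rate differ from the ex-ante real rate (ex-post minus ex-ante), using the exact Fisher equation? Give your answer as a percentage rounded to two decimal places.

Ex-ante: (1 + 0.0910)/(1 + 0.0610) − 1 = 2.8275%
Ex-post: (1 + 0.0910)/(1 + 0.0740) − 1 = 1.5829%
Difference (ex-post − ex-ante) = -1.2447% → -1.24%.

-1.24%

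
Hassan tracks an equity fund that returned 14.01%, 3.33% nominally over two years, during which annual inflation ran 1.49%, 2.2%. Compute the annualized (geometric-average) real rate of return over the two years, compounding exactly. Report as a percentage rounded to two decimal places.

Compound the nominal returns: 1.1401 × 1.0333 = 1.17806533.
Compound inflation: 1.0149 × 1.0220 = 1.03722780.
Deflate: 1.17806533 / 1.03722780 = 1.13578264.
Annualized real rate = 1.13578264^(1/2) − 1 = 6.5731% → 6.57%.

6.57%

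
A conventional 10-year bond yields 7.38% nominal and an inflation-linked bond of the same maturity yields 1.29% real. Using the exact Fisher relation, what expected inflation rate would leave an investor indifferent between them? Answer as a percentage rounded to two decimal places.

6.01%

(1 + π) = (1 + i)/(1 + r) = 1.07380 / 1.01290 = 1.060124
Break-even inflation = 1.060124 − 1 → 6.01%.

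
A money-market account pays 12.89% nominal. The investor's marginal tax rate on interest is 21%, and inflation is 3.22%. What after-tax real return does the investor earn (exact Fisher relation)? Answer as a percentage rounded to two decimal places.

6.75%

After-tax nominal return = 12.89% × (1 − 0.21) = 10.1831%.
1 + r = 1.101831 / 1.03220 = 1.067459
After-tax real rate = 1.067459 − 1 → 6.75%.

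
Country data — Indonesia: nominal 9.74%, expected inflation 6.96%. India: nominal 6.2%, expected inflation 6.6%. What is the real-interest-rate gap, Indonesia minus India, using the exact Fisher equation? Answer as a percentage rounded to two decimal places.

Indonesia: (1 + 0.0974)/(1 + 0.0696) − 1 = 2.5991%
India: (1 + 0.0620)/(1 + 0.0660) − 1 = -0.3752%
Differential = 2.5991% − (-0.3752%) = 2.9743% → 2.97%.

2.97%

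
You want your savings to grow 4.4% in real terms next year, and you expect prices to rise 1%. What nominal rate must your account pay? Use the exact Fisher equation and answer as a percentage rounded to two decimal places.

(1 + i) = (1 + r)(1 + π) = 1.04400 × 1.01000 = 1.05444
i = 1.05444 − 1, so the required nominal rate is 5.44%.

5.44%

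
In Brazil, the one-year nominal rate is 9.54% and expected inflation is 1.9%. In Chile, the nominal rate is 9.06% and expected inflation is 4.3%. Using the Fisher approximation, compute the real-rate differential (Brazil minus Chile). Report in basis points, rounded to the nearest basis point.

288 basis points

Brazil: 9.54% − 1.9% = 7.640%
Chile: 9.06% − 4.3% = 4.760%
Differential = 2.880% → 288 basis points.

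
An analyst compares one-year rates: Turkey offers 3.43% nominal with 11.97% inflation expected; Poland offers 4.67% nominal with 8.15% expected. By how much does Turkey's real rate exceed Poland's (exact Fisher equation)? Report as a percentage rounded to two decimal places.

-4.41%

Turkey: (1 + 0.0343)/(1 + 0.1197) − 1 = -7.6270%
Poland: (1 + 0.0467)/(1 + 0.0815) − 1 = -3.2178%
Differential = -7.6270% − (-3.2178%) = -4.4093% → -4.41%.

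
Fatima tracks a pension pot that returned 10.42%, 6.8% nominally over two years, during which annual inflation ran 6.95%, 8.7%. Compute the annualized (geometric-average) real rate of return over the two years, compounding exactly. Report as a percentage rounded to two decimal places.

0.72%

Compound the nominal returns: 1.1042 × 1.0680 = 1.17928560.
Compound inflation: 1.0695 × 1.0870 = 1.16254650.
Deflate: 1.17928560 / 1.16254650 = 1.01439865.
Annualized real rate = 1.01439865^(1/2) − 1 = 0.7174% → 0.72%.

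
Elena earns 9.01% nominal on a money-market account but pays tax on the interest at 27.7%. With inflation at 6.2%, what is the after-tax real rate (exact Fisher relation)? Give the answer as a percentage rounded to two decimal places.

0.30%

After-tax nominal return = 9.01% × (1 − 0.277) = 6.51423%.
1 + r = 1.0651423 / 1.06200 = 1.002959
After-tax real rate = 1.002959 − 1 → 0.30%.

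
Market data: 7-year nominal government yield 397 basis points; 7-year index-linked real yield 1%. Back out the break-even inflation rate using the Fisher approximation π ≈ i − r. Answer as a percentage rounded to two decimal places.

π ≈ i − r = 3.97% − 1% → 2.97%.

2.97%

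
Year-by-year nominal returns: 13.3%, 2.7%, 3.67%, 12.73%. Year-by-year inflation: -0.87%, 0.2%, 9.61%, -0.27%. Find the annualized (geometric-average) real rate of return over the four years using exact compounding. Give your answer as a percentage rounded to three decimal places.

Nominal growth factor = 1.1330 × 1.0270 × 1.0367 × 1.1273 = 1.35985612
Price-level growth factor = 0.9913 × 1.0020 × 1.0961 × 0.9973 = 1.08579747
Real growth factor = 1.35985612 / 1.08579747 = 1.25240310
Annualized real rate = 1.25240310^(1/4) − 1 = 5.7879% → 5.788%.

5.788%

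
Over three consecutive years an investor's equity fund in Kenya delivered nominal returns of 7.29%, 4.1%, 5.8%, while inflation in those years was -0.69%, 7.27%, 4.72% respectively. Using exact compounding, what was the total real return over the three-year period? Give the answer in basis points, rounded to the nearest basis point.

Compound the nominal returns: 1.0729 × 1.0410 × 1.0580 = 1.181668.
Compound inflation: 0.9931 × 1.0727 × 1.0472 = 1.115580.
Deflate: 1.181668 / 1.115580 = 1.059241.
Total real return = 1.059241 − 1 → 592 basis points.

592 basis points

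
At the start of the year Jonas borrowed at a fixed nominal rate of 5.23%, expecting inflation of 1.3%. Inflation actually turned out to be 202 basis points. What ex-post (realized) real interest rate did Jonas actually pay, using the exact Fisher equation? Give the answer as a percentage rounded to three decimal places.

3.146%

Ex-post: (1 + 0.0523)/(1 + 0.0202) − 1 = 3.1464%
So the realized real rate is 3.146%.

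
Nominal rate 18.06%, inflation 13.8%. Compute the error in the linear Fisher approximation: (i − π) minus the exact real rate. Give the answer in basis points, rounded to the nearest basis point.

52 basis points

Approximate: r ≈ 18.060% − 13.800% = 4.2600%
Exact: (1 + 0.1806)/(1 + 0.1380) − 1 = 3.7434%
Error = 4.2600% − 3.7434% = 0.5166% → 52 basis points.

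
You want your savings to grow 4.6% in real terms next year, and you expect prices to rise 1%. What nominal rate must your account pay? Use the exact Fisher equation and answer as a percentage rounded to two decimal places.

(1 + i) = (1 + r)(1 + π) = 1.04600 × 1.01000 = 1.05646
i = 1.05646 − 1, so the required nominal rate is 5.65%.

5.65%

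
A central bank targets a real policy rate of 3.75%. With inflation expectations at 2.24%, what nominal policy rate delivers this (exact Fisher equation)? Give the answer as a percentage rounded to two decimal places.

6.07%

(1 + i) = (1 + r)(1 + π) = 1.03750 × 1.02240 = 1.06074
i = 1.06074 − 1, so the required nominal rate is 6.07%.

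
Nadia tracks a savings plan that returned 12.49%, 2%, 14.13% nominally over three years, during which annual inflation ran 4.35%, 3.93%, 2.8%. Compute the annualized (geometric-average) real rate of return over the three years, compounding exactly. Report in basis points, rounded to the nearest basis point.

551 basis points

Compound the nominal returns: 1.1249 × 1.0200 × 1.1413 = 1.30952534.
Compound inflation: 1.0435 × 1.0393 × 1.0280 = 1.11487582.
Deflate: 1.30952534 / 1.11487582 = 1.17459301.
Annualized real rate = 1.17459301^(1/3) − 1 = 5.5105% → 551 basis points.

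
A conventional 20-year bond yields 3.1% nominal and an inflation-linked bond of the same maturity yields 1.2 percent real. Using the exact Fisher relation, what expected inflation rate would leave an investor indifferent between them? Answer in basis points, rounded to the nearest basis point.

(1 + π) = (1 + i)/(1 + r) = 1.03100 / 1.01200 = 1.018775
Break-even inflation = 1.018775 − 1 → 188 basis points.

188 basis points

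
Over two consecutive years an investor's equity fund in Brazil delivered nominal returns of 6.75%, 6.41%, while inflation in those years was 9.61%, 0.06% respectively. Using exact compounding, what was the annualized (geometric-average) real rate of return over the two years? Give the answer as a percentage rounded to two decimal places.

1.77%

Nominal growth factor = 1.0675 × 1.0641 = 1.13592675
Price-level growth factor = 1.0961 × 1.0006 = 1.09675766
Real growth factor = 1.13592675 / 1.09675766 = 1.03571353
Annualized real rate = 1.03571353^(1/2) − 1 = 1.7700% → 1.77%.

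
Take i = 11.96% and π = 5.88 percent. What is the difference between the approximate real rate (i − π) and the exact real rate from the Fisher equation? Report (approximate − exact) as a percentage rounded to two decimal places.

Approximate: r ≈ 11.960% − 5.880% = 6.0800%
Exact: (1 + 0.1196)/(1 + 0.0588) − 1 = 5.7423%
Error = 6.0800% − 5.7423% = 0.3377% → 0.34%.

0.34%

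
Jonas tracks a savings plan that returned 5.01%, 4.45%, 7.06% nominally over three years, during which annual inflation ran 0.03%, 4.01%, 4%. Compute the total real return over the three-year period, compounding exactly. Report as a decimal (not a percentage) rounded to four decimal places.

Nominal growth factor = 1.0501 × 1.0445 × 1.0706 = 1.174266
Price-level growth factor = 1.0003 × 1.0401 × 1.0400 = 1.082029
Real growth factor = 1.174266 / 1.082029 = 1.085245
Total real return = 1.085245 − 1 → 0.0852.

0.0852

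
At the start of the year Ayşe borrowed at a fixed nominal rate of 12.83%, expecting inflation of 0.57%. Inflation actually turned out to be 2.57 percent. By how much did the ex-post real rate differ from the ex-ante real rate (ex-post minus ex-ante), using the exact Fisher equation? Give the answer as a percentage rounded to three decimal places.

-2.188%

Ex-ante: (1 + 0.1283)/(1 + 0.0057) − 1 = 12.1905%
Ex-post: (1 + 0.1283)/(1 + 0.0257) − 1 = 10.0029%
Difference (ex-post − ex-ante) = -2.1876% → -2.188%.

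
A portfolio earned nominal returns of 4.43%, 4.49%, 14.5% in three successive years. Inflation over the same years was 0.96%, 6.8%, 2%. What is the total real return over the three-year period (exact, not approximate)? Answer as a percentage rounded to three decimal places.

13.602%

Nominal growth factor = 1.0443 × 1.0449 × 1.1450 = 1.249411
Price-level growth factor = 1.0096 × 1.0680 × 1.0200 = 1.099818
Real growth factor = 1.249411 / 1.099818 = 1.136017
Total real return = 1.136017 − 1 → 13.602%.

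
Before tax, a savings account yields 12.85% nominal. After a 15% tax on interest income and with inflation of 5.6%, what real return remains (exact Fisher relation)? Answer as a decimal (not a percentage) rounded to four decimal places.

0.0504

After-tax nominal return = 12.85% × (1 − 0.15) = 10.9225%.
1 + r = 1.109225 / 1.05600 = 1.050402
After-tax real rate = 1.050402 − 1 → 0.0504.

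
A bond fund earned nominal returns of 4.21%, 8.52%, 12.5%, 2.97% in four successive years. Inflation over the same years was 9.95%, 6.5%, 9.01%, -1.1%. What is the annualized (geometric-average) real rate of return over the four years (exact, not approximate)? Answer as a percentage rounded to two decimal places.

0.93%

Compound the nominal returns: 1.0421 × 1.0852 × 1.1250 × 1.0297 = 1.31003354.
Compound inflation: 1.0995 × 1.0650 × 1.0901 × 0.9890 = 1.26243048.
Deflate: 1.31003354 / 1.26243048 = 1.03770747.
Annualized real rate = 1.03770747^(1/4) − 1 = 0.9296% → 0.93%.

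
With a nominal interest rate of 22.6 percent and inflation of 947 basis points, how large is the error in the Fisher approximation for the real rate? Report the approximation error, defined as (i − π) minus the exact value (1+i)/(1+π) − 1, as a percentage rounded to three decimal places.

1.136%

Approximate: r ≈ 22.600% − 9.470% = 13.1300%
Exact: (1 + 0.2260)/(1 + 0.0947) − 1 = 11.9942%
Error = 13.1300% − 11.9942% = 1.1358% → 1.136%.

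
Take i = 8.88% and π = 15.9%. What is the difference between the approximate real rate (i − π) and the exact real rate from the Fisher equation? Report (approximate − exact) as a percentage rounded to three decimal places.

-0.963%

Approximate: r ≈ 8.880% − 15.900% = -7.0200%
Exact: (1 + 0.0888)/(1 + 0.1590) − 1 = -6.0569%
Error = -7.0200% − (-6.0569%) = -0.9631% → -0.963%.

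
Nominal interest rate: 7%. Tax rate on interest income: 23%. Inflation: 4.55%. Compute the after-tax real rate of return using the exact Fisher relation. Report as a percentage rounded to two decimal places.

After-tax nominal return = 7% × (1 − 0.23) = 5.3900%.
1 + r = 1.05390 / 1.04550 = 1.008034
After-tax real rate = 1.008034 − 1 → 0.80%.

0.80%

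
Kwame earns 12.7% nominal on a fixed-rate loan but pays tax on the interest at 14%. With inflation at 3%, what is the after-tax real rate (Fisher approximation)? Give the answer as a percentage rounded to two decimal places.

7.92%

After-tax nominal return = 12.7% × (1 − 0.14) = 10.9220%.
r ≈ 10.9220% − 3% → 7.92%.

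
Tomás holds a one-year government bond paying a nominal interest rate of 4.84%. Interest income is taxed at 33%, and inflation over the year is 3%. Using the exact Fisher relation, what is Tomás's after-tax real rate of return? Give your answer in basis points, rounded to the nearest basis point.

After-tax nominal return = 4.84% × (1 − 0.33) = 3.2428%.
1 + r = 1.032428 / 1.03000 = 1.002357
After-tax real rate = 1.002357 − 1 → 24 basis points.

24 basis points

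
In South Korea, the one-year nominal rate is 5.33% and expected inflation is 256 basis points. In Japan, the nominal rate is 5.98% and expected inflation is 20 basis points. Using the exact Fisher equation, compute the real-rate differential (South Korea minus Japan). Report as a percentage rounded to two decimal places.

-3.07%

South Korea: (1 + 0.0533)/(1 + 0.0256) − 1 = 2.7009%
Japan: (1 + 0.0598)/(1 + 0.0020) − 1 = 5.7685%
Differential = 2.7009% − 5.7685% = -3.0676% → -3.07%.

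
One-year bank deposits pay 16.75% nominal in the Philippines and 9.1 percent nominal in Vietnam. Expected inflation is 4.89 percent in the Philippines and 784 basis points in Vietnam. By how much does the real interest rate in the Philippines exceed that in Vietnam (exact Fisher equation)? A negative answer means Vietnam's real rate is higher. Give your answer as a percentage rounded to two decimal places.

10.14%

The Philippines: (1 + 0.1675)/(1 + 0.0489) − 1 = 11.3071%
Vietnam: (1 + 0.0910)/(1 + 0.0784) − 1 = 1.1684%
Differential = 11.3071% − 1.1684% = 10.1387% → 10.14%.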